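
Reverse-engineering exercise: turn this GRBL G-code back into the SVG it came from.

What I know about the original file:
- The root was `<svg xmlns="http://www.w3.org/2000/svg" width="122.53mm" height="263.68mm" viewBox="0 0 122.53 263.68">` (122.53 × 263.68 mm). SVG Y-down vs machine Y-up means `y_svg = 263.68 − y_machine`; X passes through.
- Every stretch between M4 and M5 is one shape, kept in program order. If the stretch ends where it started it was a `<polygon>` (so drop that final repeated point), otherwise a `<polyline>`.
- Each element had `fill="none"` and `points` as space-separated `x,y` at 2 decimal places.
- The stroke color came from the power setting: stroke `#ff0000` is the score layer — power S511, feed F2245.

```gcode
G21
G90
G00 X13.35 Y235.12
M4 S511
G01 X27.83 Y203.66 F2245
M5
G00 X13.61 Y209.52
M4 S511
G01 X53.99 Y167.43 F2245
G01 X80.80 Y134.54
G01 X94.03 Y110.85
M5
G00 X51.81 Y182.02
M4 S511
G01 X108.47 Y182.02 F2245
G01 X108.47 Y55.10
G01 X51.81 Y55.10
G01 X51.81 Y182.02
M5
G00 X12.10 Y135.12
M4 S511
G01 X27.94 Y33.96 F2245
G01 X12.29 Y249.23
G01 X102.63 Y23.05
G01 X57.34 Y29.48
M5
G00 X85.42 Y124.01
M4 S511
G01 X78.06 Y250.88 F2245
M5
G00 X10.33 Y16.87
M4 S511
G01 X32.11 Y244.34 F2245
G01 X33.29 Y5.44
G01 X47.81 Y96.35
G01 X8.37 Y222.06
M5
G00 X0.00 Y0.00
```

<svg xmlns="http://www.w3.org/2000/svg" width="122.53mm" height="263.68mm" viewBox="0 0 122.53 263.68">
  <polyline points="13.35,28.56 27.83,60.02" fill="none" stroke="#ff0000"/>
  <polyline points="13.61,54.16 53.99,96.25 80.80,129.14 94.03,152.83" fill="none" stroke="#ff0000"/>
  <polygon points="51.81,81.66 108.47,81.66 108.47,208.58 51.81,208.58" fill="none" stroke="#ff0000"/>
  <polyline points="12.10,128.56 27.94,229.72 12.29,14.45 102.63,240.63 57.34,234.20" fill="none" stroke="#ff0000"/>
  <polyline points="85.42,139.67 78.06,12.80" fill="none" stroke="#ff0000"/>
  <polyline points="10.33,246.81 32.11,19.34 33.29,258.24 47.81,167.33 8.37,41.62" fill="none" stroke="#ff0000"/>
</svg>

y_svg = 263.68 − y_m. Every run uses S511, so all elements get stroke `#ff0000` (score).

[1] open run; points: 13.35,28.56 27.83,60.02

[2] open run; points: 13.61,54.16 53.99,96.25 80.80,129.14 94.03,152.83

[3] closed run; points: 51.81,81.66 108.47,81.66 108.47,208.58 51.81,208.58

[4] open run; points: 12.10,128.56 27.94,229.72 12.29,14.45 102.63,240.63 57.34,234.20

[5] open run; points: 85.42,139.67 78.06,12.80

[6] open run; points: 10.33,246.81 32.11,19.34 33.29,258.24 47.81,167.33 8.37,41.62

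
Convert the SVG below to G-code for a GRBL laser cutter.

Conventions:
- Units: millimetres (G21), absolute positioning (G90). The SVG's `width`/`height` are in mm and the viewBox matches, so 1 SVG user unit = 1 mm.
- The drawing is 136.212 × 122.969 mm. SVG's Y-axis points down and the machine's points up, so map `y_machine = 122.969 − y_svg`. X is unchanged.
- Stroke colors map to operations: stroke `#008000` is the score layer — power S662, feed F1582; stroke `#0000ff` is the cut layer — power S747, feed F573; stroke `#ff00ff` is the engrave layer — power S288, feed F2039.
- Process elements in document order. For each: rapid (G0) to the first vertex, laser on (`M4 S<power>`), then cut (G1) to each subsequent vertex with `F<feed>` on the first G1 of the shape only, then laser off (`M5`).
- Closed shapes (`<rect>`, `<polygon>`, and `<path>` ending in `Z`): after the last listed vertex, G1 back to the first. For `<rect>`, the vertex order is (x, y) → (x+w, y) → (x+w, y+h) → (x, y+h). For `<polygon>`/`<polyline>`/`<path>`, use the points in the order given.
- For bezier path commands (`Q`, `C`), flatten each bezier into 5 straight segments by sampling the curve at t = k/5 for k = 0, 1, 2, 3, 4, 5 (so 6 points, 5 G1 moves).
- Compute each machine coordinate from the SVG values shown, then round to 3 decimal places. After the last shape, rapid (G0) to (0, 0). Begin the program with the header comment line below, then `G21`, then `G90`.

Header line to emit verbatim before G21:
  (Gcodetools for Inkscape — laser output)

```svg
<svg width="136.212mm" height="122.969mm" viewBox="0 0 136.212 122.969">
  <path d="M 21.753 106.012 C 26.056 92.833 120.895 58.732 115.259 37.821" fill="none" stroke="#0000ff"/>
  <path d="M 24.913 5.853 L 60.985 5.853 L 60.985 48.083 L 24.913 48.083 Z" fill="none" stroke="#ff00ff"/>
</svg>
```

Since the viewBox matches the mm dimensions, user units are millimetres directly. The only transform is the Y-flip y_m = 122.969 − y_svg.

Shape 1 is a cubic bezier drawn with `<path>`. Its stroke #0000ff means cut at S747, F573. After flipping Y the toolpath is (21.753,16.957) → (33.671,27.102) → (58.149,40.631) → (86.019,55.907) → (108.112,71.291) → (115.259,85.148).

Shape 2 is a rectangle drawn with `<path>`. Its stroke #ff00ff means engrave at S288, F2039. After flipping Y the toolpath is (24.913,117.116) → (60.985,117.116) → (60.985,74.886) → (24.913,74.886) → (24.913,117.116), returning to the start.

(Gcodetools for Inkscape — laser output)
G21
G90
G0 X21.753 Y16.957
M4 S747
G1 X33.671 Y27.102 F573
G1 X58.149 Y40.631
G1 X86.019 Y55.907
G1 X108.112 Y71.291
G1 X115.259 Y85.148
M5
G0 X24.913 Y117.116
M4 S288
G1 X60.985 Y117.116 F2039
G1 X60.985 Y74.886
G1 X24.913 Y74.886
G1 X24.913 Y117.116
M5
G0 X0.000 Y0.000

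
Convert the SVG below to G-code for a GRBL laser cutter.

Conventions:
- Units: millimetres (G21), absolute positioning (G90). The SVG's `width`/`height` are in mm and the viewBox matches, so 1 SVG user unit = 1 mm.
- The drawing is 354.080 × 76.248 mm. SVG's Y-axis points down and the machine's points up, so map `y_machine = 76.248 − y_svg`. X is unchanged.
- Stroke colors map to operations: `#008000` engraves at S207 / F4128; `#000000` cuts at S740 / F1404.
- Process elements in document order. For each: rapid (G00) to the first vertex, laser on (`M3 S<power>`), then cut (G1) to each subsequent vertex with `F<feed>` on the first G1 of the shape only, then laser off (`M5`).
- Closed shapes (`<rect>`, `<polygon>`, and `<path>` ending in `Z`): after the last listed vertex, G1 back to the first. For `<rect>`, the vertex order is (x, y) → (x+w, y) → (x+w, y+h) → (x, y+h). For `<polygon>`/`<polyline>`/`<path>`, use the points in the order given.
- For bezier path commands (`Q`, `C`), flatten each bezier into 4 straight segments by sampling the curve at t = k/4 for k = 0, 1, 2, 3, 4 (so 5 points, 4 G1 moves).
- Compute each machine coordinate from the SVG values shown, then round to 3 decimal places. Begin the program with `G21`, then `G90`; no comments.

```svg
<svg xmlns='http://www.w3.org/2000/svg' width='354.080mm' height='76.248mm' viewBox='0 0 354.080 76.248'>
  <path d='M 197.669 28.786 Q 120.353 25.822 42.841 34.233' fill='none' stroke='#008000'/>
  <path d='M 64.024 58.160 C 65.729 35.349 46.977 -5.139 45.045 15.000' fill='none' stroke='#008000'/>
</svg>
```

Since the viewBox matches the mm dimensions, user units are millimetres directly. The only transform is the Y-flip y_m = 76.248 − y_svg.

Shape 1 is a quadratic bezier drawn with `<path>`. Its stroke #008000 means engrave at S207, F4128. After flipping Y the toolpath is (197.669,47.462) → (158.999,48.233) → (120.304,47.582) → (81.585,45.510) → (42.841,42.015).

Shape 2 is a cubic bezier drawn with `<path>`. Its stroke #008000 means engrave at S207, F4128. After flipping Y the toolpath is (64.024,18.088) → (62.050,37.287) → (55.898,55.774) → (49.065,66.208) → (45.045,61.248).

G21
G90
G00 X197.669 Y47.462
M3 S207
G1 X158.999 Y48.233 F4128
G1 X120.304 Y47.582
G1 X81.585 Y45.510
G1 X42.841 Y42.015
M5
G00 X64.024 Y18.088
M3 S207
G1 X62.050 Y37.287 F4128
G1 X55.898 Y55.774
G1 X49.065 Y66.208
G1 X45.045 Y61.248
M5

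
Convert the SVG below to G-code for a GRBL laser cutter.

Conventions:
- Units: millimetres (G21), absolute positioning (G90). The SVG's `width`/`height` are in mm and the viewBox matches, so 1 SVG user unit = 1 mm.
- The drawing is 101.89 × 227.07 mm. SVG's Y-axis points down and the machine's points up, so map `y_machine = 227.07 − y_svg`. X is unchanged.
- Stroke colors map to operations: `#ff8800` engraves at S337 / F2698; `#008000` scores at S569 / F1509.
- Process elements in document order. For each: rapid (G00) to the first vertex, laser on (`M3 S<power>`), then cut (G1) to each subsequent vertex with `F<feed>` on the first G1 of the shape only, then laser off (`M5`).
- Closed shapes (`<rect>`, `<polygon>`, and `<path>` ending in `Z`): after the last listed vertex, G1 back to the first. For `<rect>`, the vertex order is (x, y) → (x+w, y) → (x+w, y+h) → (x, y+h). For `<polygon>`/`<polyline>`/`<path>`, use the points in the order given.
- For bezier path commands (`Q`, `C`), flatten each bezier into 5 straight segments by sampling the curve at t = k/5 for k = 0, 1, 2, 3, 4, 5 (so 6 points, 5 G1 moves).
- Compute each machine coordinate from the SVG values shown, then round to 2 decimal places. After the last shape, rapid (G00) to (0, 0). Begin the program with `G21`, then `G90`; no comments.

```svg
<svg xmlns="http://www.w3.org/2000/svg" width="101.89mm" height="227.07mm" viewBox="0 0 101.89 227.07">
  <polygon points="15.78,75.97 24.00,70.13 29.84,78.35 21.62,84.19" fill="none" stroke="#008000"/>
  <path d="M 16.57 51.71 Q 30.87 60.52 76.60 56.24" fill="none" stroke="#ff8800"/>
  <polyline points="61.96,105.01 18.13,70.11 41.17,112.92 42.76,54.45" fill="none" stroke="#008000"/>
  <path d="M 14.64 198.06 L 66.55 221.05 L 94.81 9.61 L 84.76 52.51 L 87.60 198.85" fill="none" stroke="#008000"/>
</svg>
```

viewBox `0 0 101.89 227.07` with mm width/height → 1 unit = 1 mm. Flip: y_m = 227.07 − y_svg.

**Shape 1** — `<polygon>` regular polygon, stroke `#008000` → score (S569, F1509). Machine vertices: (15.78,151.10) → (24.00,156.94) → (29.84,148.72) → (21.62,142.88) → (15.78,151.10). Closed: final G1 returns to the first vertex.

**Shape 2** — `<path>` quadratic bezier, stroke `#ff8800` → engrave (S337, F2698). Control points (SVG): P0=(16.57,51.71), P1=(30.87,60.52), P2=(76.60,56.24); sampled at t=k/5. Machine vertices: (16.57,175.36) → (23.55,172.36) → (33.04,170.41) → (45.04,169.50) → (59.57,169.64) → (76.60,170.83). Open path.

**Shape 3** — `<polyline>` open polyline, stroke `#008000` → score (S569, F1509). Machine vertices: (61.96,122.06) → (18.13,156.96) → (41.17,114.15) → (42.76,172.62). Open path.

**Shape 4** — `<path>` open polyline, stroke `#008000` → score (S569, F1509). Machine vertices: (14.64,29.01) → (66.55,6.02) → (94.81,217.46) → (84.76,174.56) → (87.60,28.22). Open path.

G21
G90
G00 X15.78 Y151.10
M3 S569
G1 X24.00 Y156.94 F1509
G1 X29.84 Y148.72
G1 X21.62 Y142.88
G1 X15.78 Y151.10
M5
G00 X16.57 Y175.36
M3 S337
G1 X23.55 Y172.36 F2698
G1 X33.04 Y170.41
G1 X45.04 Y169.50
G1 X59.57 Y169.64
G1 X76.60 Y170.83
M5
G00 X61.96 Y122.06
M3 S569
G1 X18.13 Y156.96 F1509
G1 X41.17 Y114.15
G1 X42.76 Y172.62
M5
G00 X14.64 Y29.01
M3 S569
G1 X66.55 Y6.02 F1509
G1 X94.81 Y217.46
G1 X84.76 Y174.56
G1 X87.60 Y28.22
M5
G00 X0.00 Y0.00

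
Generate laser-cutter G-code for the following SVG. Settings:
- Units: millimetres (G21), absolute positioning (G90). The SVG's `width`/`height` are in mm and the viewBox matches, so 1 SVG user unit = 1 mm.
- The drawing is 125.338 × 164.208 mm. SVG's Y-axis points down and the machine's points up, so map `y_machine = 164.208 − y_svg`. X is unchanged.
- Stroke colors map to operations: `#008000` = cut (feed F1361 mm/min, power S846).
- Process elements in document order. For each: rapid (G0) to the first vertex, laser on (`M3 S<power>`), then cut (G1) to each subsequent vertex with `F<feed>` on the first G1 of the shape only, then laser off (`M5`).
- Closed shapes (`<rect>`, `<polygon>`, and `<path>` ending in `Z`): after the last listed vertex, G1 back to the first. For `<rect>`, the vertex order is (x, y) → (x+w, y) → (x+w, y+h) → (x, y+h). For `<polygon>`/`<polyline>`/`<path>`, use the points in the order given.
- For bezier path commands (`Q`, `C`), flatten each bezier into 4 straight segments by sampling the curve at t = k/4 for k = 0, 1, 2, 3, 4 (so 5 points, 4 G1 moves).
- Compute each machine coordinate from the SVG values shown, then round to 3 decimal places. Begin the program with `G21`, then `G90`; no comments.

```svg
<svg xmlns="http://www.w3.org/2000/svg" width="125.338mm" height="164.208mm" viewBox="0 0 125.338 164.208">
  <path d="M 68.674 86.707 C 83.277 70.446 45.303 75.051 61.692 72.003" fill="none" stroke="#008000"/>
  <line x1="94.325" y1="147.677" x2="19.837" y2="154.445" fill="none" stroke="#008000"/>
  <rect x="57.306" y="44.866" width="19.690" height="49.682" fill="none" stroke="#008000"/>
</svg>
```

G21
G90
G0 X68.674 Y77.501
M3 S846
G1 X71.439 Y86.230 F1361
G1 X64.513 Y89.808
G1 X57.922 Y90.908
G1 X61.692 Y92.205
M5
G0 X94.325 Y16.531
M3 S846
G1 X19.837 Y9.763 F1361
M5
G0 X57.306 Y119.342
M3 S846
G1 X76.996 Y119.342 F1361
G1 X76.996 Y69.660
G1 X57.306 Y69.660
G1 X57.306 Y119.342
M5

Since the viewBox matches the mm dimensions, user units are millimetres directly. The only transform is the Y-flip y_m = 164.208 − y_svg.

Shape 1 is a cubic bezier drawn with `<path>`. Its stroke #008000 means cut at S846, F1361. After flipping Y the toolpath is (68.674,77.501) → (71.439,86.230) → (64.513,89.808) → (57.922,90.908) → (61.692,92.205).

Shape 2 is a line segment drawn with `<line>`. Its stroke #008000 means cut at S846, F1361. After flipping Y the toolpath is (94.325,16.531) → (19.837,9.763).

Shape 3 is a rectangle drawn with `<rect>`. Its stroke #008000 means cut at S846, F1361. After flipping Y the toolpath is (57.306,119.342) → (76.996,119.342) → (76.996,69.660) → (57.306,69.660) → (57.306,119.342), returning to the start.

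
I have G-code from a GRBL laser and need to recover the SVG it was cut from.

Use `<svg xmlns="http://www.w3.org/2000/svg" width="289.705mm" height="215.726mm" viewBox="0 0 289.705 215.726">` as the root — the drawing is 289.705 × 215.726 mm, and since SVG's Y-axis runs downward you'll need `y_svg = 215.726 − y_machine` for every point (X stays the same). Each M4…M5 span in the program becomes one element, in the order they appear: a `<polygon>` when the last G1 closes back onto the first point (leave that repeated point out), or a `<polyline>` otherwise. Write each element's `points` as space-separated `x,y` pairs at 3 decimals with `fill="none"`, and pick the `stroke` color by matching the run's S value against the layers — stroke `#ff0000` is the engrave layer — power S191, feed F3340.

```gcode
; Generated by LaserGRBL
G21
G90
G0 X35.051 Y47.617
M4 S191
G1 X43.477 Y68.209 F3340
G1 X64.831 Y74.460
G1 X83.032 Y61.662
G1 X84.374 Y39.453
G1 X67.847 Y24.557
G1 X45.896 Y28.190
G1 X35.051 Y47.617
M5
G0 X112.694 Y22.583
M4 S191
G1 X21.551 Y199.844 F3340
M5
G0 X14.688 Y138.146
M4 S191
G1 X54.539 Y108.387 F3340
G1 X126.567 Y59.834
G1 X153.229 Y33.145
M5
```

<svg xmlns="http://www.w3.org/2000/svg" width="289.705mm" height="215.726mm" viewBox="0 0 289.705 215.726">
  <polygon points="35.051,168.109 43.477,147.517 64.831,141.266 83.032,154.064 84.374,176.273 67.847,191.169 45.896,187.536" fill="none" stroke="#ff0000"/>
  <polyline points="112.694,193.143 21.551,15.882" fill="none" stroke="#ff0000"/>
  <polyline points="14.688,77.580 54.539,107.339 126.567,155.892 153.229,182.581" fill="none" stroke="#ff0000"/>
</svg>

Machine Y-up, SVG Y-down with viewBox height 215.726, so y_svg = 215.726 − y_machine; X carries over. Every run uses S191, so all elements get stroke `#ff0000` (engrave).

Run 1: The run returns to its start, so emit a `<polygon>` with points (Y-flipped): 35.051,168.109 43.477,147.517 64.831,141.266 83.032,154.064 84.374,176.273 67.847,191.169 45.896,187.536.

Run 2: The run is open, so emit a `<polyline>` with points (Y-flipped): 112.694,193.143 21.551,15.882.

Run 3: The run is open, so emit a `<polyline>` with points (Y-flipped): 14.688,77.580 54.539,107.339 126.567,155.892 153.229,182.581.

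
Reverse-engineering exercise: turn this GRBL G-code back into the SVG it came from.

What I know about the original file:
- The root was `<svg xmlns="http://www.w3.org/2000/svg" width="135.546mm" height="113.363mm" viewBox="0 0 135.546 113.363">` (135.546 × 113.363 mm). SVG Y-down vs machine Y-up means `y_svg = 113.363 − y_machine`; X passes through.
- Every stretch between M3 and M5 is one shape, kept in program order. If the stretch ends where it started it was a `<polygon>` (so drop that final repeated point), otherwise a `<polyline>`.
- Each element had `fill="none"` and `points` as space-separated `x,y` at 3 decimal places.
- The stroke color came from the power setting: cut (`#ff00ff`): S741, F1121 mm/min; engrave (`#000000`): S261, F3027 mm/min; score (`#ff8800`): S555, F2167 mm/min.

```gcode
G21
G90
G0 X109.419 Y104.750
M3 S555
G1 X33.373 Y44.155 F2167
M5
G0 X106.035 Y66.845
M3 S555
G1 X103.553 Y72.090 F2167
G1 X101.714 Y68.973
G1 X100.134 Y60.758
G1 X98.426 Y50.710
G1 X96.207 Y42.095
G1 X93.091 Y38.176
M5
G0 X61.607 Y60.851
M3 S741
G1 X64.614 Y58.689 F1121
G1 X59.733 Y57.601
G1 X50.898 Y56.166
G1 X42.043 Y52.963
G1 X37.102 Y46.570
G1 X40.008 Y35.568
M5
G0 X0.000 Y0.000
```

<svg xmlns="http://www.w3.org/2000/svg" width="135.546mm" height="113.363mm" viewBox="0 0 135.546 113.363">
  <polyline points="109.419,8.613 33.373,69.208" fill="none" stroke="#ff8800"/>
  <polyline points="106.035,46.518 103.553,41.273 101.714,44.390 100.134,52.605 98.426,62.653 96.207,71.268 93.091,75.187" fill="none" stroke="#ff8800"/>
  <polyline points="61.607,52.512 64.614,54.674 59.733,55.762 50.898,57.197 42.043,60.400 37.102,66.793 40.008,77.795" fill="none" stroke="#ff00ff"/>
</svg>

Machine Y-up, SVG Y-down with viewBox height 113.363, so y_svg = 113.363 − y_machine; X carries over.

Run 1: power S555 maps to stroke `#ff8800` (score). The run is open, so emit a `<polyline>` with points (Y-flipped): 109.419,8.613 33.373,69.208.

Run 2: S555 ⇒ score layer `#ff8800`. The run is open, so emit a `<polyline>` with points (Y-flipped): 106.035,46.518 103.553,41.273 101.714,44.390 100.134,52.605 98.426,62.653 96.207,71.268 93.091,75.187.

Run 3: S741 ⇒ cut layer `#ff00ff`. The run is open, so emit a `<polyline>` with points (Y-flipped): 61.607,52.512 64.614,54.674 59.733,55.762 50.898,57.197 42.043,60.400 37.102,66.793 40.008,77.795.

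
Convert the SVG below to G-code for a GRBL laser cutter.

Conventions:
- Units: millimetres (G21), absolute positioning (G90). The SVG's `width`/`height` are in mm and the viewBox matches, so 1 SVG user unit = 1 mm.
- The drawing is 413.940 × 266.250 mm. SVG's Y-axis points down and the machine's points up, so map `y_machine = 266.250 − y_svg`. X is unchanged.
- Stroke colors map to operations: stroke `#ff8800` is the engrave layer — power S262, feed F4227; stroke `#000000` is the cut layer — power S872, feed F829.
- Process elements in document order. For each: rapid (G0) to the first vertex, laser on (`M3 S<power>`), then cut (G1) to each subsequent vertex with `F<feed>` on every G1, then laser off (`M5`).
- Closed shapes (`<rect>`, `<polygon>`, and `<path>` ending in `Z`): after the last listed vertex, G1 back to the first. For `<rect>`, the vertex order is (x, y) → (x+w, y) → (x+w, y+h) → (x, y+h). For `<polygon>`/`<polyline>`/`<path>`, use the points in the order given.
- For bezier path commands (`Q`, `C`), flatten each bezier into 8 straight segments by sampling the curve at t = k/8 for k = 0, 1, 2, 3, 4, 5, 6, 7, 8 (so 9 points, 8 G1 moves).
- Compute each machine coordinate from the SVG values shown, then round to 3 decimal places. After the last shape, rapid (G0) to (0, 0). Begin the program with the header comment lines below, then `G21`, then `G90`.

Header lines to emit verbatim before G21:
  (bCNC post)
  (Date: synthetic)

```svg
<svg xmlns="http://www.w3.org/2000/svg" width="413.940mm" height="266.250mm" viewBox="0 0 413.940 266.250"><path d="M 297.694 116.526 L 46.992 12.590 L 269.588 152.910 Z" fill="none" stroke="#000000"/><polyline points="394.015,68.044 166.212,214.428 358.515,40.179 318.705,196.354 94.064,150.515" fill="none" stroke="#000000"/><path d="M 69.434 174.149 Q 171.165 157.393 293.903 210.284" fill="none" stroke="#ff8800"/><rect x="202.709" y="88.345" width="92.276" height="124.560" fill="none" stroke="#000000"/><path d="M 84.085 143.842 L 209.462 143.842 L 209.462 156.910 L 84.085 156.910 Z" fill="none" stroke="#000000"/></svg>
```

(bCNC post)
(Date: synthetic)
G21
G90
G0 X297.694 Y149.724
M3 S872
G1 X46.992 Y253.660 F829
G1 X269.588 Y113.340 F829
G1 X297.694 Y149.724 F829
M5
G0 X394.015 Y198.206
M3 S872
G1 X166.212 Y51.822 F829
G1 X358.515 Y226.071 F829
G1 X318.705 Y69.896 F829
G1 X94.064 Y115.735 F829
M5
G0 X69.434 Y92.101
M3 S262
G1 X95.195 Y95.202 F4227
G1 X121.612 Y96.126 F4227
G1 X148.686 Y94.874 F4227
G1 X176.417 Y91.445 F4227
G1 X204.804 Y85.840 F4227
G1 X233.847 Y78.059 F4227
G1 X263.547 Y68.101 F4227
G1 X293.903 Y55.966 F4227
M5
G0 X202.709 Y177.905
M3 S872
G1 X294.985 Y177.905 F829
G1 X294.985 Y53.345 F829
G1 X202.709 Y53.345 F829
G1 X202.709 Y177.905 F829
M5
G0 X84.085 Y122.408
M3 S872
G1 X209.462 Y122.408 F829
G1 X209.462 Y109.340 F829
G1 X84.085 Y109.340 F829
G1 X84.085 Y122.408 F829
M5
G0 X0.000 Y0.000

viewBox `0 0 413.940 266.250` with mm width/height → 1 unit = 1 mm. Flip: y_m = 266.250 − y_svg.

**Shape 1** — `<path>` closed polygon, stroke `#000000` → cut (S872, F829). Machine vertices: (297.694,149.724) → (46.992,253.660) → (269.588,113.340) → (297.694,149.724). Closed: final G1 returns to the first vertex.

**Shape 2** — `<polyline>` open polyline, stroke `#000000` → cut (S872, F829). Machine vertices: (394.015,198.206) → (166.212,51.822) → (358.515,226.071) → (318.705,69.896) → (94.064,115.735). Open path.

**Shape 3** — `<path>` quadratic bezier, stroke `#ff8800` → engrave (S262, F4227). Control points (SVG): P0=(69.434,174.149), P1=(171.165,157.393), P2=(293.903,210.284); sampled at t=k/8. Machine vertices: (69.434,92.101) → (95.195,95.202) → (121.612,96.126) → (148.686,94.874) → (176.417,91.445) → (204.804,85.840) → (233.847,78.059) → (263.547,68.101) → (293.903,55.966). Open path.

**Shape 4** — `<rect>` rectangle, stroke `#000000` → cut (S872, F829). Machine vertices: (202.709,177.905) → (294.985,177.905) → (294.985,53.345) → (202.709,53.345) → (202.709,177.905). Closed: final G1 returns to the first vertex.

**Shape 5** — `<path>` rectangle, stroke `#000000` → cut (S872, F829). Machine vertices: (84.085,122.408) → (209.462,122.408) → (209.462,109.340) → (84.085,109.340) → (84.085,122.408). Closed: final G1 returns to the first vertex.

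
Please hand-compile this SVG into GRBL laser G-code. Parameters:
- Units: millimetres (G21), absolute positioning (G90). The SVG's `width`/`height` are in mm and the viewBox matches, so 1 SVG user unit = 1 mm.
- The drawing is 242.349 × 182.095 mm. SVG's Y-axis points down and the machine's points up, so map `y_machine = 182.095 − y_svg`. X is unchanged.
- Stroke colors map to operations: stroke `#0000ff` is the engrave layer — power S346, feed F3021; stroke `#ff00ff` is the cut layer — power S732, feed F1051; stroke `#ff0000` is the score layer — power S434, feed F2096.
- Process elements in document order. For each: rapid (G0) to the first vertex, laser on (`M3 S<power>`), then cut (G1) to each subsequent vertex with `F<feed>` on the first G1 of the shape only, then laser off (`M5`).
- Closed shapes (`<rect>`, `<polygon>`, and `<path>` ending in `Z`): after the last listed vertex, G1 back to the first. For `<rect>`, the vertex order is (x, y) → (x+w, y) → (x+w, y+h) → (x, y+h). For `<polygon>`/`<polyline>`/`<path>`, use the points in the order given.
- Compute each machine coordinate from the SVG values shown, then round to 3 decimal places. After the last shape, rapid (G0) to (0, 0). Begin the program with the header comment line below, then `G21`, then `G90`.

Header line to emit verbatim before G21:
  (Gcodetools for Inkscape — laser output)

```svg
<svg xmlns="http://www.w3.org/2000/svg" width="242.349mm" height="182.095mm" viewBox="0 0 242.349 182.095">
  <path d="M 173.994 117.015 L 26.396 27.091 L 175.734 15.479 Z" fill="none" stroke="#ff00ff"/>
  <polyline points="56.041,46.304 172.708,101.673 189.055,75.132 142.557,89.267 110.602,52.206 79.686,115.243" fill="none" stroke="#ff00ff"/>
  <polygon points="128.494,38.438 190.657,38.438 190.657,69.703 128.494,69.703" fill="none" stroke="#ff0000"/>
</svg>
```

(Gcodetools for Inkscape — laser output)
G21
G90
G0 X173.994 Y65.080
M3 S732
G1 X26.396 Y155.004 F1051
G1 X175.734 Y166.616
G1 X173.994 Y65.080
M5
G0 X56.041 Y135.791
M3 S732
G1 X172.708 Y80.422 F1051
G1 X189.055 Y106.963
G1 X142.557 Y92.828
G1 X110.602 Y129.889
G1 X79.686 Y66.852
M5
G0 X128.494 Y143.657
M3 S434
G1 X190.657 Y143.657 F2096
G1 X190.657 Y112.392
G1 X128.494 Y112.392
G1 X128.494 Y143.657
M5
G0 X0.000 Y0.000

viewBox `0 0 242.349 182.095` with mm width/height → 1 unit = 1 mm. Flip: y_m = 182.095 − y_svg.

**Shape 1** — `<path>` closed polygon, stroke `#ff00ff` → cut (S732, F1051). Machine vertices: (173.994,65.080) → (26.396,155.004) → (175.734,166.616) → (173.994,65.080). Closed: final G1 returns to the first vertex.

**Shape 2** — `<polyline>` open polyline, stroke `#ff00ff` → cut (S732, F1051). Machine vertices: (56.041,135.791) → (172.708,80.422) → (189.055,106.963) → (142.557,92.828) → (110.602,129.889) → (79.686,66.852). Open path.

**Shape 3** — `<polygon>` rectangle, stroke `#ff0000` → score (S434, F2096). Machine vertices: (128.494,143.657) → (190.657,143.657) → (190.657,112.392) → (128.494,112.392) → (128.494,143.657). Closed: final G1 returns to the first vertex.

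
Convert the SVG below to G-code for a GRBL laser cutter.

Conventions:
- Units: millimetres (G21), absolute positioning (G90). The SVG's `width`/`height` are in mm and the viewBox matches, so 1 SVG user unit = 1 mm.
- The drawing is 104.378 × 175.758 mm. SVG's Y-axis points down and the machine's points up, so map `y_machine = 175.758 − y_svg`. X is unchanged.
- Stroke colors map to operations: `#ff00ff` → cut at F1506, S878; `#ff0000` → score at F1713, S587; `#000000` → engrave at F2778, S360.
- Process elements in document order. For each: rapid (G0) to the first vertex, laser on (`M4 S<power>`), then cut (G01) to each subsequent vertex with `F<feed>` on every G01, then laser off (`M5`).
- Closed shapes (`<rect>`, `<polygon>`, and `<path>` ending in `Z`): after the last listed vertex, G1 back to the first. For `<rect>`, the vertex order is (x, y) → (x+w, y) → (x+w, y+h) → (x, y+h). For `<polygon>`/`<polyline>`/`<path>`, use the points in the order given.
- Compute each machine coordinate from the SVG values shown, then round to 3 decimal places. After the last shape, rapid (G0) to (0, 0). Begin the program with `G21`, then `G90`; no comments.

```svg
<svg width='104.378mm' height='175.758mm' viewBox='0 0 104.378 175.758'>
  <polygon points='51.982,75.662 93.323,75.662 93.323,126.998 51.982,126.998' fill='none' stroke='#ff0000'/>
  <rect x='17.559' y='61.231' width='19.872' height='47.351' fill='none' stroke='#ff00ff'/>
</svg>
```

1 u = 1 mm; y_m = 175.758 − y.

[1] `<polygon>` rectangle, #ff0000→score S587 F1713: (51.982,100.096) → (93.323,100.096) → (93.323,48.760) → (51.982,48.760) → (51.982,100.096) (closed)

[2] `<rect>` rectangle, #ff00ff→cut S878 F1506: (17.559,114.527) → (37.431,114.527) → (37.431,67.176) → (17.559,67.176) → (17.559,114.527) (closed)

G21
G90
G0 X51.982 Y100.096
M4 S587
G01 X93.323 Y100.096 F1713
G01 X93.323 Y48.760 F1713
G01 X51.982 Y48.760 F1713
G01 X51.982 Y100.096 F1713
M5
G0 X17.559 Y114.527
M4 S878
G01 X37.431 Y114.527 F1506
G01 X37.431 Y67.176 F1506
G01 X17.559 Y67.176 F1506
G01 X17.559 Y114.527 F1506
M5
G0 X0.000 Y0.000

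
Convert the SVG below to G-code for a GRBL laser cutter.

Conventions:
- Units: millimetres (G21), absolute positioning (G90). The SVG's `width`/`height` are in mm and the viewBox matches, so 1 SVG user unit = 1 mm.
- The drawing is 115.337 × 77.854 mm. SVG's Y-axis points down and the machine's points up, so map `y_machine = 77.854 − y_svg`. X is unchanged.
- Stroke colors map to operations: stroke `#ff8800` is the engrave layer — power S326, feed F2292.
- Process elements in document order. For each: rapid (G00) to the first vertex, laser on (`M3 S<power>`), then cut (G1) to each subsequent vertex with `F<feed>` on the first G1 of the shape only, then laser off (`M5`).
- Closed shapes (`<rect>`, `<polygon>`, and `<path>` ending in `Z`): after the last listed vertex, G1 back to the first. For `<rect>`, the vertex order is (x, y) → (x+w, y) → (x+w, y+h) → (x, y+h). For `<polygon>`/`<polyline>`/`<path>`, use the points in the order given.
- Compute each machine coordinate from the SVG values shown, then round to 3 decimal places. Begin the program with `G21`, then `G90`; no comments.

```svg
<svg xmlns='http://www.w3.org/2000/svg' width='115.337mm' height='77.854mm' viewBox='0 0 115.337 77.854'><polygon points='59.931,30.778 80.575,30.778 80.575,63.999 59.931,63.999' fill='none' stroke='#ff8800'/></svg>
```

G21
G90
G00 X59.931 Y47.076
M3 S326
G1 X80.575 Y47.076 F2292
G1 X80.575 Y13.855
G1 X59.931 Y13.855
G1 X59.931 Y47.076
M5

Since the viewBox matches the mm dimensions, user units are millimetres directly. The only transform is the Y-flip y_m = 77.854 − y_svg.

Shape 1 is a rectangle drawn with `<polygon>`. Its stroke #ff8800 means engrave at S326, F2292. After flipping Y the toolpath is (59.931,47.076) → (80.575,47.076) → (80.575,13.855) → (59.931,13.855) → (59.931,47.076), returning to the start.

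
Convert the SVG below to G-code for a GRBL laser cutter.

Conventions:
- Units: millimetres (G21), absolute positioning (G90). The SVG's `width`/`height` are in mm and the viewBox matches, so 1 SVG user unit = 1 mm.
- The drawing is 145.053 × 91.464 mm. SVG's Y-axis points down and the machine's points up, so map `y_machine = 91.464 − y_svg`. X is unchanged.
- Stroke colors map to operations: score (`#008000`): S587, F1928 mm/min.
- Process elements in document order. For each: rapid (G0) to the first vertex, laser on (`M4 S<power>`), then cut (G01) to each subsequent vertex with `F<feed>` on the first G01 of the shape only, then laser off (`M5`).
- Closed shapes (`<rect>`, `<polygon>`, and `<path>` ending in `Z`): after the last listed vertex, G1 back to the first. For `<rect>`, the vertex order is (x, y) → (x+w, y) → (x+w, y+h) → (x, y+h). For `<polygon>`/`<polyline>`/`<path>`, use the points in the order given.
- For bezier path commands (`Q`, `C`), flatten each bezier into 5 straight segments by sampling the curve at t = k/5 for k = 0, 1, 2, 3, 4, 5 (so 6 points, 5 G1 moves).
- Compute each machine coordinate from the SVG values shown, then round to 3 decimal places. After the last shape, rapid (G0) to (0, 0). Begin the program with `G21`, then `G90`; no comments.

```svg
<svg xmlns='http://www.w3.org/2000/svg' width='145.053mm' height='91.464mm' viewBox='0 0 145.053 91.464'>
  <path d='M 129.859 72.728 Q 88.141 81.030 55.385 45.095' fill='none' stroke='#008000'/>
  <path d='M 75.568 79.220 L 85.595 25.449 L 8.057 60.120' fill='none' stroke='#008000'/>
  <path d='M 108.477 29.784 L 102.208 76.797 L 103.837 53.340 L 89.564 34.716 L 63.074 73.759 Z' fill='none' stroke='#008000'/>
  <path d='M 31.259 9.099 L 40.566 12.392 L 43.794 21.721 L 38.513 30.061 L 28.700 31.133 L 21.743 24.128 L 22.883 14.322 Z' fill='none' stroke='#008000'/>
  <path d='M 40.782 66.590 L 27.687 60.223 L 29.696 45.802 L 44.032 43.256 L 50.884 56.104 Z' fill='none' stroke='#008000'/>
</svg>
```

1 u = 1 mm; y_m = 91.464 − y.

[1] `<path>` quadratic bezier, #008000→score S587 F1928: (129.859,18.736) → (113.530,17.185) → (97.919,19.172) → (83.024,24.699) → (68.846,33.764) → (55.385,46.369)

[2] `<path>` open polyline, #008000→score S587 F1928: (75.568,12.244) → (85.595,66.015) → (8.057,31.344)

[3] `<path>` closed polygon, #008000→score S587 F1928: (108.477,61.680) → (102.208,14.667) → (103.837,38.124) → (89.564,56.748) → (63.074,17.705) → (108.477,61.680) (closed)

[4] `<path>` regular polygon, #008000→score S587 F1928: (31.259,82.365) → (40.566,79.072) → (43.794,69.743) → (38.513,61.403) → (28.700,60.331) → (21.743,67.336) → (22.883,77.142) → (31.259,82.365) (closed)

[5] `<path>` regular polygon, #008000→score S587 F1928: (40.782,24.874) → (27.687,31.241) → (29.696,45.662) → (44.032,48.208) → (50.884,35.360) → (40.782,24.874) (closed)

G21
G90
G0 X129.859 Y18.736
M4 S587
G01 X113.530 Y17.185 F1928
G01 X97.919 Y19.172
G01 X83.024 Y24.699
G01 X68.846 Y33.764
G01 X55.385 Y46.369
M5
G0 X75.568 Y12.244
M4 S587
G01 X85.595 Y66.015 F1928
G01 X8.057 Y31.344
M5
G0 X108.477 Y61.680
M4 S587
G01 X102.208 Y14.667 F1928
G01 X103.837 Y38.124
G01 X89.564 Y56.748
G01 X63.074 Y17.705
G01 X108.477 Y61.680
M5
G0 X31.259 Y82.365
M4 S587
G01 X40.566 Y79.072 F1928
G01 X43.794 Y69.743
G01 X38.513 Y61.403
G01 X28.700 Y60.331
G01 X21.743 Y67.336
G01 X22.883 Y77.142
G01 X31.259 Y82.365
M5
G0 X40.782 Y24.874
M4 S587
G01 X27.687 Y31.241 F1928
G01 X29.696 Y45.662
G01 X44.032 Y48.208
G01 X50.884 Y35.360
G01 X40.782 Y24.874
M5
G0 X0.000 Y0.000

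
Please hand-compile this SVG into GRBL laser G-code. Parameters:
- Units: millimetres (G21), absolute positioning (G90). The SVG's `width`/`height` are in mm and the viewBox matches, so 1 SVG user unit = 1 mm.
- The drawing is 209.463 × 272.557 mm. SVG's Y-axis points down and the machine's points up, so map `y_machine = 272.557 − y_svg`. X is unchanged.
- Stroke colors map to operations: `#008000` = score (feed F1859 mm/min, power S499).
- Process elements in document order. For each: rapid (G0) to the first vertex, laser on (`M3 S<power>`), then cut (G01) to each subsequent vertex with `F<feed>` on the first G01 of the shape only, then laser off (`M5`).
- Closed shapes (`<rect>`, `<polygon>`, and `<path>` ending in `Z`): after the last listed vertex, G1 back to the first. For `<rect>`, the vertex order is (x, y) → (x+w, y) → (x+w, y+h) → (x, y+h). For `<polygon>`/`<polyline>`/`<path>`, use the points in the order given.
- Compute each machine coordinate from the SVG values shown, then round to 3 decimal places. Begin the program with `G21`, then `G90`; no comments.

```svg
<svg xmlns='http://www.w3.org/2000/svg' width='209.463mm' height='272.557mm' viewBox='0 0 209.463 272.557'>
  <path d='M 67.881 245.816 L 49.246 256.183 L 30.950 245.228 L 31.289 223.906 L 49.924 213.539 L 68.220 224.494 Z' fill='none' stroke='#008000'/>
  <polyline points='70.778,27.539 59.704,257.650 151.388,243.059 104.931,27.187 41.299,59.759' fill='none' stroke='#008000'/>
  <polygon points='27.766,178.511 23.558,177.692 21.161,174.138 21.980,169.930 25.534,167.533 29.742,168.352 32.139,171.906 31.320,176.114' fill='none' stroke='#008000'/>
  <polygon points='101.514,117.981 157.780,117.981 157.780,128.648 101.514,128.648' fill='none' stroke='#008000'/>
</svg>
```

G21
G90
G0 X67.881 Y26.741
M3 S499
G01 X49.246 Y16.374 F1859
G01 X30.950 Y27.329
G01 X31.289 Y48.651
G01 X49.924 Y59.018
G01 X68.220 Y48.063
G01 X67.881 Y26.741
M5
G0 X70.778 Y245.018
M3 S499
G01 X59.704 Y14.907 F1859
G01 X151.388 Y29.498
G01 X104.931 Y245.370
G01 X41.299 Y212.798
M5
G0 X27.766 Y94.046
M3 S499
G01 X23.558 Y94.865 F1859
G01 X21.161 Y98.419
G01 X21.980 Y102.627
G01 X25.534 Y105.024
G01 X29.742 Y104.205
G01 X32.139 Y100.651
G01 X31.320 Y96.443
G01 X27.766 Y94.046
M5
G0 X101.514 Y154.576
M3 S499
G01 X157.780 Y154.576 F1859
G01 X157.780 Y143.909
G01 X101.514 Y143.909
G01 X101.514 Y154.576
M5

1 u = 1 mm; y_m = 272.557 − y.

[1] `<path>` regular polygon, #008000→score S499 F1859: (67.881,26.741) → (49.246,16.374) → (30.950,27.329) → (31.289,48.651) → (49.924,59.018) → (68.220,48.063) → (67.881,26.741) (closed)

[2] `<polyline>` open polyline, #008000→score S499 F1859: (70.778,245.018) → (59.704,14.907) → (151.388,29.498) → (104.931,245.370) → (41.299,212.798)

[3] `<polygon>` regular polygon, #008000→score S499 F1859: (27.766,94.046) → (23.558,94.865) → (21.161,98.419) → (21.980,102.627) → (25.534,105.024) → (29.742,104.205) → (32.139,100.651) → (31.320,96.443) → (27.766,94.046) (closed)

[4] `<polygon>` rectangle, #008000→score S499 F1859: (101.514,154.576) → (157.780,154.576) → (157.780,143.909) → (101.514,143.909) → (101.514,154.576) (closed)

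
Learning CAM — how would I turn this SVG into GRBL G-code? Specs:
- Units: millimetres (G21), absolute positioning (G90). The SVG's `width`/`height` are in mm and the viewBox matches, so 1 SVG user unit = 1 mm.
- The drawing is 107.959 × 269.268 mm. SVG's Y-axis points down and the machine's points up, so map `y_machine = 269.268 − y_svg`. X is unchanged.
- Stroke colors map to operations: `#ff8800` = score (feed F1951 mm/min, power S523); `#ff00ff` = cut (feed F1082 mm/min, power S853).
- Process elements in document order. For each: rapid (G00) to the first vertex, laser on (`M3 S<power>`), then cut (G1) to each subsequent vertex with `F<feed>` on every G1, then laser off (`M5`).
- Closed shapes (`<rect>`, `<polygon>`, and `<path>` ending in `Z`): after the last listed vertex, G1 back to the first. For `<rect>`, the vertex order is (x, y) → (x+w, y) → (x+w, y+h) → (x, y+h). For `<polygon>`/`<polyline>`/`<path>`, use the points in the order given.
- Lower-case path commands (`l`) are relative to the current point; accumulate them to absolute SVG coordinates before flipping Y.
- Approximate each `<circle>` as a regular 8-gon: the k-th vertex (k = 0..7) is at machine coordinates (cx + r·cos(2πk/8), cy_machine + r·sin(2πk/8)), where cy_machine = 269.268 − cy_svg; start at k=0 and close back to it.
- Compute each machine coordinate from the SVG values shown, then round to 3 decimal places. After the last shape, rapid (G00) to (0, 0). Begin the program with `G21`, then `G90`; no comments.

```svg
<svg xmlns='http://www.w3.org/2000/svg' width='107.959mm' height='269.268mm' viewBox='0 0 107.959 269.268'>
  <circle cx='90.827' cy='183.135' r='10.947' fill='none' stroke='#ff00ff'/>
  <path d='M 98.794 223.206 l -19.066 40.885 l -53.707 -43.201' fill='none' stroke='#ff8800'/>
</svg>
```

G21
G90
G00 X101.774 Y86.133
M3 S853
G1 X98.568 Y93.874 F1082
G1 X90.827 Y97.080 F1082
G1 X83.086 Y93.874 F1082
G1 X79.880 Y86.133 F1082
G1 X83.086 Y78.392 F1082
G1 X90.827 Y75.186 F1082
G1 X98.568 Y78.392 F1082
G1 X101.774 Y86.133 F1082
M5
G00 X98.794 Y46.062
M3 S523
G1 X79.728 Y5.177 F1951
G1 X26.021 Y48.378 F1951
M5
G00 X0.000 Y0.000

1 u = 1 mm; y_m = 269.268 − y.

[1] `<circle>` circle, #ff00ff→cut S853 F1082: (101.774,86.133) → (98.568,93.874) → (90.827,97.080) → (83.086,93.874) → (79.880,86.133) → (83.086,78.392) → (90.827,75.186) → (98.568,78.392) → (101.774,86.133) (closed)

[2] `<path>` open polyline, #ff8800→score S523 F1951: (98.794,46.062) → (79.728,5.177) → (26.021,48.378)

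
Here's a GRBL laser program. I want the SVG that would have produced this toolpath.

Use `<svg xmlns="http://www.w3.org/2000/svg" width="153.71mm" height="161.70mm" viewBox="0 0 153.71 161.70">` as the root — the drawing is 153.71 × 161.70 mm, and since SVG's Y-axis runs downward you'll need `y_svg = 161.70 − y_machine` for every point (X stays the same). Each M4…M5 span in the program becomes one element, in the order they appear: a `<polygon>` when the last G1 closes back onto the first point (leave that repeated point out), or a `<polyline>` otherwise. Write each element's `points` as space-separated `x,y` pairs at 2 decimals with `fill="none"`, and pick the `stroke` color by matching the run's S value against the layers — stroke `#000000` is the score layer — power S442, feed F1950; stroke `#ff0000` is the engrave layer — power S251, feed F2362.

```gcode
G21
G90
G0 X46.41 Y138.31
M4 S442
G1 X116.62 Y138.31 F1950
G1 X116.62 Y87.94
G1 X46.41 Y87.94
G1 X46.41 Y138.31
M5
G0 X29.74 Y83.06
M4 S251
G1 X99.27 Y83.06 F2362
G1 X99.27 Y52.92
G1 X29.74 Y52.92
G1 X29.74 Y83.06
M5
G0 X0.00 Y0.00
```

Machine Y-up, SVG Y-down with viewBox height 161.70, so y_svg = 161.70 − y_machine; X carries over.

Run 1: S442 ⇒ score layer `#000000`. The run returns to its start, so emit a `<polygon>` with points (Y-flipped): 46.41,23.39 116.62,23.39 116.62,73.76 46.41,73.76.

Run 2: power S251 maps to stroke `#ff0000` (engrave). The run returns to its start, so emit a `<polygon>` with points (Y-flipped): 29.74,78.64 99.27,78.64 99.27,108.78 29.74,108.78.

<svg xmlns="http://www.w3.org/2000/svg" width="153.71mm" height="161.70mm" viewBox="0 0 153.71 161.70">
  <polygon points="46.41,23.39 116.62,23.39 116.62,73.76 46.41,73.76" fill="none" stroke="#000000"/>
  <polygon points="29.74,78.64 99.27,78.64 99.27,108.78 29.74,108.78" fill="none" stroke="#ff0000"/>
</svg>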